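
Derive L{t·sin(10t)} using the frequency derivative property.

L{sin(10t)} = 10/(s² + 100). By L{t·f(t)} = -F'(s): -d/ds[10/(s² + 100)] = -(10)·(-2s)/(s² + 100)² = 20s/(s² + 100)²

Final answer: 20s/(s² + 100)²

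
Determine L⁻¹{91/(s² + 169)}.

This is the form c·a/(s² + a²) with a = 13, c = 7. L⁻¹ = 7·sin(13t)

Final answer: 7·sin(13t)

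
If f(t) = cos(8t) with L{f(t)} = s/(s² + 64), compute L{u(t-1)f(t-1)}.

Time shift theorem: L{u(t-a)f(t-a)} = e^(-as)F(s). Here a=1, F(s) = s/(s² + 64), so L{u(t-1)f(t-1)} = e^(-s)·s/(s² + 64)

Final answer: e^(-s)·s/(s² + 64)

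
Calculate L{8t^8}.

L{t^n} = n!/s^(n+1). So L{8t^8} = 8·8!/s^9 = 322560/s^9

Final answer: 322560/s^9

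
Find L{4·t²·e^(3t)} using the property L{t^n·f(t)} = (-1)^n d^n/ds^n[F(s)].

L{e^(3t)} = 1/(s-3). d/ds[1/(s-3)] = -1/(s-3)². d²/ds²[1/(s-3)] = 2/(s-3)³. So L{t²·e^(3t)} = (-1)² · 2/(s-3)³ = 2/(s-3)³. Then L{4·t²·e^(3t)} = 4·2/(s-3)³ = 8/(s-3)³

Final answer: 8/(s-3)³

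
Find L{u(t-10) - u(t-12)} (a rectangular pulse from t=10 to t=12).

L{u(t-a)} = e^(-as)/s. L{u(t-10) - u(t-12)} = (e^(-10s) - e^(-12s))/s

Final answer: (e^(-10s) - e^(-12s))/s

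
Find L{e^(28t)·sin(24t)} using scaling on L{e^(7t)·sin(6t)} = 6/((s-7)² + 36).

Scaling with a=4: L{e^(28t)·sin(24t)} = (1/4) · 6/((s/4-7)² + 36). Simplifying: 24/((s-28)² + 576)

Final answer: 24/((s-28)² + 576)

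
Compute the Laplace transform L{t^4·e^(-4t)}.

L{t^n·e^(at)} = n!/(s-a)^(n+1), so L{t^4·e^(-4t)} = 24/(s+4)^5

Final answer: 24/(s+4)^5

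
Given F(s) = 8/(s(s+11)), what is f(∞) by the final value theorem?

f(∞) = lim_{s→0} s·8/(s(s+11)) = lim_{s→0} 8/(s+11) = 8/11 = 8/11

Final answer: 8/11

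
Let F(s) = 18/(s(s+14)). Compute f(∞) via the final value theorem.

f(∞) = lim_{s→0} s·18/(s(s+14)) = lim_{s→0} 18/(s+14) = 18/14 = 9/7

Final answer: 9/7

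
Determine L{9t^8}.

L{t^n} = n!/s^(n+1). So L{9t^8} = 9·8!/s^9 = 362880/s^9

Final answer: 362880/s^9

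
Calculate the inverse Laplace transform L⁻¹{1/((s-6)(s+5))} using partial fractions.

Decompose: A/(s-6) + B/(s+5). A = 1/11, B = -1/11. f(t) = (e^(6t) - e^(-5t))/11

Final answer: (e^(6t) - e^(-5t))/11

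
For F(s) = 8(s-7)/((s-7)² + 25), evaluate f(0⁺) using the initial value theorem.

f(0⁺) = lim_{s→∞} sF(s) = lim_{s→∞} 8s(s-7)/((s-7)² + 25) = 8

Final answer: 8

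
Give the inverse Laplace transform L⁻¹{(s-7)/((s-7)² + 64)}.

Using frequency shift, L⁻¹{(s-7)/((s-7)² + 64)} = e^(7t)·cos(8t)

Final answer: e^(7t)·cos(8t)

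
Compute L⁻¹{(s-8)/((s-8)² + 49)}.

Using frequency shift: L⁻¹{(s-a)/((s-a)² + b²)} = e^(at)cos(bt). Here a=8, b=7

Final answer: e^(8t)·cos(7t)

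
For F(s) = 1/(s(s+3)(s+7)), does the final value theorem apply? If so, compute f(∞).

Poles of sF(s) = 1/((s+3)(s+7)) are at s = -3 and s = -7, both in the left half-plane. Theorem applies. f(∞) = lim_{s→0} sF(s) = 1/(3·7) = 1/21

Final answer: 1/21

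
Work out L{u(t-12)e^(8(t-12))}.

u(t-a)f(t-a) with f(t)=e^(8t). L{e^(8t)} = 1/(s-8). By time shift: e^(-12s)/(s-8)

Final answer: e^(-12s)/(s-8)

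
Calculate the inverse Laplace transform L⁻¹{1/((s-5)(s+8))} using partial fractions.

Decompose: A/(s-5) + B/(s+8). A = 1/13, B = -1/13. f(t) = (e^(5t) - e^(-8t))/13

Final answer: (e^(5t) - e^(-8t))/13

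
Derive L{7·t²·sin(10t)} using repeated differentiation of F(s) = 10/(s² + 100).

F(s) = 10/(s² + 100). F'(s) = -20s/(s² + 100)². F''(s) = -20(100 - 3s²)/(s² + 100)³ = (60s² - 2000)/(s² + 100)³. So L{t²·sin(10t)} = (-1)² F''(s) = (60s² - 2000)/(s² + 100)³. Then L{7·t²·sin(10t)} = 7·(60s² - 2000)/(s² + 100)³ = (420s² - 14000)/(s² + 100)³

Final answer: (420s² - 14000)/(s² + 100)³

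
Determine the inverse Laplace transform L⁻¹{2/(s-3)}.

L⁻¹{1/(s-a)} = e^(at), so L⁻¹{1/(s-3)} = e^(3t), and L⁻¹{2/(s-3)} = 2·e^(3t)

Final answer: 2·e^(3t)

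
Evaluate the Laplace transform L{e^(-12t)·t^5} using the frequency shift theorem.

L{e^(at)·t^n} = n!/(s-a)^(n+1), so L{e^(-12t)·t^5} = 120/(s+12)^6

Final answer: 120/(s+12)^6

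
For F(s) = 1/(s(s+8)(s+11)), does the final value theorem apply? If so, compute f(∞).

Poles of sF(s) = 1/((s+8)(s+11)) are at s = -8 and s = -11, both in the left half-plane. Theorem applies. f(∞) = lim_{s→0} sF(s) = 1/(8·11) = 1/88

Final answer: 1/88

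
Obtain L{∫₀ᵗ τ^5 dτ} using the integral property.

L{∫₀ᵗ f(τ)dτ} = F(s)/s with f(t) = t^5. F(s) = 120/s^6, so L{∫₀ᵗ τ^5 dτ} = (120/s^6)/s = 120/s^7. (Check: ∫₀ᵗ τ^5 dτ = t^6/6.)

Final answer: 120/s^7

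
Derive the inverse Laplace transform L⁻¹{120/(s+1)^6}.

L⁻¹{n!/(s-a)^(n+1)} = t^n·e^(at), so L⁻¹{120/(s+1)^6} = t^5·e^(-t)

Final answer: t^5·e^(-t)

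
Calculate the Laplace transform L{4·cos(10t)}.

L{cos(ωt)} = s/(s² + ω²), so L{cos(10t)} = s/(s² + 100). Then L{4·cos(10t)} = 4·s/(s² + 100) = 4s/(s² + 100)

Final answer: 4s/(s² + 100)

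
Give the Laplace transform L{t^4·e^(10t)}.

L{t^n·e^(at)} = n!/(s-a)^(n+1), so L{t^4·e^(10t)} = 24/(s-10)^5

Final answer: 24/(s-10)^5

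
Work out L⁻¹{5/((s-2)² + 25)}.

Form: b/((s-a)² + b²) → e^(at)sin(bt). With a=2, b=5

Final answer: e^(2t)·sin(5t)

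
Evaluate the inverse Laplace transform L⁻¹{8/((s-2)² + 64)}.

Using frequency shift, L⁻¹{8/((s-2)² + 64)} = e^(2t)·sin(8t)

Final answer: e^(2t)·sin(8t)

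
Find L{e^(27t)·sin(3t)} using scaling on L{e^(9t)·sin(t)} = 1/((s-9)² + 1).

Scaling with a=3: L{e^(27t)·sin(3t)} = (1/3) · 1/((s/3-9)² + 1). Simplifying: 3/((s-27)² + 9)

Final answer: 3/((s-27)² + 9)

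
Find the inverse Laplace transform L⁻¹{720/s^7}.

L⁻¹{n!/s^(n+1)} = t^n with n=6. So L⁻¹{720/s^7} = t^6

Final answer: t^6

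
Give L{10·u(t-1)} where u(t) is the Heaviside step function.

L{u(t-a)} = e^(-as)/s. Here a=1, so L{u(t-1)} = e^(-s)/s, and L{10·u(t-1)} = 10·e^(-s)/s

Final answer: 10·e^(-s)/s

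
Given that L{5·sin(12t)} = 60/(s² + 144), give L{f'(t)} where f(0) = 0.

L{f'(t)} = s·F(s) - f(0) = s·60/(s² + 144) - 0 = 60s/(s² + 144)

Final answer: 60s/(s² + 144)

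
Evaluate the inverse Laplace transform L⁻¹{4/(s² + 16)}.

L⁻¹{4/(s² + 16)} = sin(4t)

Final answer: sin(4t)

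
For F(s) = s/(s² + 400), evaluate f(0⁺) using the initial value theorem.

f(0⁺) = lim_{s→∞} s·s/(s² + 400) = lim_{s→∞} s²/(s² + 400) = 1

Final answer: 1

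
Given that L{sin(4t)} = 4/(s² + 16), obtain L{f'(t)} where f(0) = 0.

L{f'(t)} = s·F(s) - f(0) = s·4/(s² + 16) - 0 = 4s/(s² + 16)

Final answer: 4s/(s² + 16)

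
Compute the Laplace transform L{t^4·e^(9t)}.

L{t^n·e^(at)} = n!/(s-a)^(n+1), so L{t^4·e^(9t)} = 24/(s-9)^5

Final answer: 24/(s-9)^5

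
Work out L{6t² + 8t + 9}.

L{6t² + 8t + 9} = 6·2/s³ + 8/s² + 9/s = 12/s³ + 8/s² + 9/s

Final answer: 12/s³ + 8/s² + 9/s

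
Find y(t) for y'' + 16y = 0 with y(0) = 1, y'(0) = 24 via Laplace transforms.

L{y''} + 16L{y} = 0. s²Y - s - 24 + 16Y = 0. Y(s² + 16) = s + 24. Y = (s + 24)/(s² + 16). Inverting: y(t) = cos(4t) + 6sin(4t)

Final answer: y(t) = cos(4t) + 6sin(4t)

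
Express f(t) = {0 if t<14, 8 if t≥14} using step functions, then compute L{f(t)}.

f(t) = 8·u(t-14). L{u(t-14)} = e^(-14s)/s, so L{f(t)} = 8·e^(-14s)/s

Final answer: 8·e^(-14s)/s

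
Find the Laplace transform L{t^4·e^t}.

L{t^n·e^(at)} = n!/(s-a)^(n+1), so L{t^4·e^t} = 24/(s-1)^5

Final answer: 24/(s-1)^5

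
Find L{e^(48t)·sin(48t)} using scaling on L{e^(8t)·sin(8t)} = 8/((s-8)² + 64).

Scaling with a=6: L{e^(48t)·sin(48t)} = (1/6) · 8/((s/6-8)² + 64). Simplifying: 48/((s-48)² + 2304)

Final answer: 48/((s-48)² + 2304)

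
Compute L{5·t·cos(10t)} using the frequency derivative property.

L{cos(10t)} = s/(s² + 100). Derivative: d/ds[s/(s² + 100)] = [(s² + 100) - s·2s]/(s² + 100)² = (100 - s²)/(s² + 100)². So L{t·cos(10t)} = -F'(s) = (s² - 100)/(s² + 100)². Then L{5·t·cos(10t)} = 5·(s² - 100)/(s² + 100)²

Final answer: 5·(s² - 100)/(s² + 100)²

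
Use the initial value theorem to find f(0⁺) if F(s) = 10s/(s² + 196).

f(0⁺) = lim_{s→∞} s·10s/(s² + 196) = lim_{s→∞} 10s²/(s² + 196) = 10

Final answer: 10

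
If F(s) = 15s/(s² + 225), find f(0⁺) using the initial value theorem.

f(0⁺) = lim_{s→∞} s·15s/(s² + 225) = lim_{s→∞} 15s²/(s² + 225) = 15

Final answer: 15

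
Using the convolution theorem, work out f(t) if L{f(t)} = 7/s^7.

7/s^7 = (7/s)·(1/s^6) = L{7}·L{t^5/120}. By convolution, f(t) = 7*t^5/120 = ∫₀ᵗ 7·τ^5/120 dτ = 7·t^6/720

Final answer: 7·t^6/720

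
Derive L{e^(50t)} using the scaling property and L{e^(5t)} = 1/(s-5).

Using L{f(at)} = (1/a)F(s/a) with a=10 and f(t) = e^(5t): L{e^(50t)} = (1/10) · 1/((s/10)-5) = (1/10) · 10/(s-50) = 1/(s-50)

Final answer: 1/(s-50)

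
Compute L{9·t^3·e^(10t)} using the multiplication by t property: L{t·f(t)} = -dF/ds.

Using L{t^n·e^(at)} = n!/(s-a)^(n+1), L{t^3·e^(10t)} = 6/(s-10)^4, so L{9·t^3·e^(10t)} = 9·6/(s-10)^4 = 54/(s-10)^4

Final answer: 54/(s-10)^4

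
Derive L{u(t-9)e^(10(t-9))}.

u(t-a)f(t-a) with f(t)=e^(10t). L{e^(10t)} = 1/(s-10). By time shift: e^(-9s)/(s-10)

Final answer: e^(-9s)/(s-10)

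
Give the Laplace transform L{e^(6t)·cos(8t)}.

L{e^(at)·cos(ωt)} = (s-a)/((s-a)² + ω²), so L{e^(6t)·cos(8t)} = (s-6)/((s-6)² + 64)

Final answer: (s-6)/((s-6)² + 64)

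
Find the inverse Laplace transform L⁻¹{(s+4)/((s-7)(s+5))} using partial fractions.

Using partial fractions, f(t) = (11e^(7t) + e^(-5t))/12

Final answer: (11e^(7t) + e^(-5t))/12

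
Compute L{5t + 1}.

L{5t + 1} = 5·L{t} + L{1} = 5/s² + 1/s

Final answer: 5/s² + 1/s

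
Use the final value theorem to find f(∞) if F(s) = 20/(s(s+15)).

f(∞) = lim_{s→0} s·20/(s(s+15)) = lim_{s→0} 20/(s+15) = 20/15 = 4/3

Final answer: 4/3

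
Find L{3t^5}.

L{t^n} = n!/s^(n+1). So L{3t^5} = 3·5!/s^6 = 360/s^6

Final answer: 360/s^6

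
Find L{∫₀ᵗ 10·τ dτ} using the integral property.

L{∫₀ᵗ f(τ)dτ} = F(s)/s with f(t) = 10t. F(s) = 10/s^2, so L{∫₀ᵗ 10·τ dτ} = (10/s^2)/s = 10/s^3. (Check: ∫₀ᵗ 10·τ dτ = 10t^2/2.)

Final answer: 10/s^3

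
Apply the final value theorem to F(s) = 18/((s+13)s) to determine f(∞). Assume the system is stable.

f(∞) = lim_{s→0} sF(s) = lim_{s→0} 18/(s+13) = 18/13

Final answer: 18/13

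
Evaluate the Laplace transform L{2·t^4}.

L{t^n} = n!/s^(n+1), so L{t^4} = 24/s^5. Then L{2·t^4} = 2·24/s^5 = 48/s^5

Final answer: 48/s^5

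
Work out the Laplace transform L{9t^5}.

L{9t^5} = 9 · L{t^5} = 9 · 120/s^6 = 1080/s^6

Final answer: 1080/s^6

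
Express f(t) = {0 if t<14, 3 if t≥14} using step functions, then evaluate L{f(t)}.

f(t) = 3·u(t-14). L{u(t-14)} = e^(-14s)/s, so L{f(t)} = 3·e^(-14s)/s

Final answer: 3·e^(-14s)/s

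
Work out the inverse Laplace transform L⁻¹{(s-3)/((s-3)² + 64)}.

Using frequency shift, L⁻¹{(s-3)/((s-3)² + 64)} = e^(3t)·cos(8t)

Final answer: e^(3t)·cos(8t)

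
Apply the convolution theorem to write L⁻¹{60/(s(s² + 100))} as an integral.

60/(s(s² + 100)) = (1/s)·(60/(s² + 100)) = L{1}·L{6·sin(10t)}. So f(t) = 1*(6·sin(10t)) = ∫₀ᵗ 6·sin(10τ) dτ

Final answer: ∫₀ᵗ 6·sin(10τ) dτ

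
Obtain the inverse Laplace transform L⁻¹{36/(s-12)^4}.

L⁻¹{n!/(s-a)^(n+1)} = t^n·e^(at) with n=3, a=12. So L⁻¹{6/(s-12)^4} = t^3·e^(12t), and L⁻¹{36/(s-12)^4} = (36/6)·t^3·e^(12t) = 6·t^3·e^(12t)

Final answer: 6·t^3·e^(12t)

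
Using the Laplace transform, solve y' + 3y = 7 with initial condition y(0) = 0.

sY + 3Y = 7/s. Y = 7/(s(s+3)). Partial fractions: Y = 7/3/s - 7/3/(s+3)

Final answer: y(t) = 7/3(1 - e^(-3t))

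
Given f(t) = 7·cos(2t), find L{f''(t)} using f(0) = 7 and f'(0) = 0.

F(s) = 7s/(s² + 4). L{f''(t)} = s²F(s) - sf(0) - f'(0) = 7s³/(s² + 4) - 7s = (7s³ - 7s(s² + 4))/(s² + 4) = -28s/(s² + 4)

Final answer: -28s/(s² + 4)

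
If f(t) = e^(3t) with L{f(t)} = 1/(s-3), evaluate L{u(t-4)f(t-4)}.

Time shift theorem: L{u(t-a)f(t-a)} = e^(-as)F(s). Here a=4, F(s) = 1/(s-3), so L{u(t-4)f(t-4)} = e^(-4s)·1/(s-3)

Final answer: e^(-4s)·1/(s-3)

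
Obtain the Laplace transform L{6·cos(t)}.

L{cos(ωt)} = s/(s² + ω²), so L{cos(t)} = s/(s² + 1). Then L{6·cos(t)} = 6·s/(s² + 1) = 6s/(s² + 1)

Final answer: 6s/(s² + 1)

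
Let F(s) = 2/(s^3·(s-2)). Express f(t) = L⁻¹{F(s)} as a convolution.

2/(s^3·(s-2)) = (2/s^3)·(1/(s-2)) = L{t^2}·L{e^(2t)}. So f(t) = t^2*e^(2t) = ∫₀ᵗ τ^2·e^(2(t-τ)) dτ

Final answer: ∫₀ᵗ τ^2·e^(2(t-τ)) dτ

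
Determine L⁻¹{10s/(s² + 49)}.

This is the form c·s/(s² + a²) with a = 7, c = 10. L⁻¹ = 10·cos(7t)

Final answer: 10·cos(7t)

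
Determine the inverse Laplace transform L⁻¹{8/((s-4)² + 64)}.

Using frequency shift, L⁻¹{8/((s-4)² + 64)} = e^(4t)·sin(8t)

Final answer: e^(4t)·sin(8t)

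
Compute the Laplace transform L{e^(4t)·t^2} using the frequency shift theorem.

L{e^(at)·t^n} = n!/(s-a)^(n+1), so L{e^(4t)·t^2} = 2/(s-4)^3

Final answer: 2/(s-4)^3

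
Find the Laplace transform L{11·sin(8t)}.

L{sin(ωt)} = ω/(s² + ω²), so L{sin(8t)} = 8/(s² + 64). Then L{11·sin(8t)} = 11·8/(s² + 64) = 88/(s² + 64)

Final answer: 88/(s² + 64)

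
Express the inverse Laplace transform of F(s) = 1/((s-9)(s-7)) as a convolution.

1/((s-9)(s-7)) = (1/(s-9))·(1/(s-7)) = L{e^(9t)}·L{e^(7t)}. So f(t) = e^(9t)*e^(7t) = ∫₀ᵗ e^(9τ)·e^(7(t-τ)) dτ

Final answer: ∫₀ᵗ e^(9τ)·e^(7(t-τ)) dτ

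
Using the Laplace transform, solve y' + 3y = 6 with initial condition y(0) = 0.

sY + 3Y = 6/s. Y = 6/(s(s+3)). Partial fractions: Y = 2/s - 2/(s+3)

Final answer: y(t) = 2(1 - e^(-3t))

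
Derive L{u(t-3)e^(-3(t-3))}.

u(t-a)f(t-a) with f(t)=e^(-3t). L{e^(-3t)} = 1/(s+3). By time shift: e^(-3s)/(s+3)

Final answer: e^(-3s)/(s+3)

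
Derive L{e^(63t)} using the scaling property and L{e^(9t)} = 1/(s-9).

Using L{f(at)} = (1/a)F(s/a) with a=7 and f(t) = e^(9t): L{e^(63t)} = (1/7) · 1/((s/7)-9) = (1/7) · 7/(s-63) = 1/(s-63)

Final answer: 1/(s-63)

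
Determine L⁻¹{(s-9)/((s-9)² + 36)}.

Using frequency shift: L⁻¹{(s-a)/((s-a)² + b²)} = e^(at)cos(bt). Here a=9, b=6

Final answer: e^(9t)·cos(6t)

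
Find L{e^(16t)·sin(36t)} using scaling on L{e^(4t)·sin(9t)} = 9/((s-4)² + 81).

Scaling with a=4: L{e^(16t)·sin(36t)} = (1/4) · 9/((s/4-4)² + 81). Simplifying: 36/((s-16)² + 1296)

Final answer: 36/((s-16)² + 1296)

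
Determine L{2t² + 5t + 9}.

L{2t² + 5t + 9} = 2·2/s³ + 5/s² + 9/s = 4/s³ + 5/s² + 9/s

Final answer: 4/s³ + 5/s² + 9/s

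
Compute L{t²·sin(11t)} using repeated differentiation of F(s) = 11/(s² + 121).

F(s) = 11/(s² + 121). F'(s) = -22s/(s² + 121)². F''(s) = -22(121 - 3s²)/(s² + 121)³ = (66s² - 2662)/(s² + 121)³. So L{t²·sin(11t)} = (-1)² F''(s) = (66s² - 2662)/(s² + 121)³

Final answer: (66s² - 2662)/(s² + 121)³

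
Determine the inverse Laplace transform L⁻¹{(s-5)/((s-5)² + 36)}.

Using frequency shift, L⁻¹{(s-5)/((s-5)² + 36)} = e^(5t)·cos(6t)

Final answer: e^(5t)·cos(6t)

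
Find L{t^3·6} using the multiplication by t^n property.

L{6} = 6/s. d^1/ds^1[1/s] = -1/s². d^2/ds^2[1/s] = 2/s^3. d^3/ds^3[1/s] = -6/s^4. So L{t^3} = (-1)^{3}·-6/s^4 = 6/s^4. Then L{t^3·6} = 6·6/s^4 = 36/s^4

Final answer: 36/s^4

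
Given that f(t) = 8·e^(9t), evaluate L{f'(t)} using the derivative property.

f(0) = 8, F(s) = 8/(s-9). L{f'(t)} = s·F(s) - f(0) = 8s/(s-9) - 8 = (8s - 8(s-9))/(s-9) = 72/(s-9)

Final answer: 72/(s-9)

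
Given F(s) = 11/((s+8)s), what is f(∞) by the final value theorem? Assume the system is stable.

f(∞) = lim_{s→0} sF(s) = lim_{s→0} 11/(s+8) = 11/8

Final answer: 11/8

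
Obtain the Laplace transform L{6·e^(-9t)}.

L{e^(at)} = 1/(s-a), so L{e^(-9t)} = 1/(s+9). Then L{6·e^(-9t)} = 6/(s+9)

Final answer: 6/(s+9)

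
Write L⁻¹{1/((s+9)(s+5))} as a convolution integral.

1/((s+9)(s+5)) = (1/(s+9))·(1/(s+5)) = L{e^(-9t)}·L{e^(-5t)}. So f(t) = e^(-9t)*e^(-5t) = ∫₀ᵗ e^(-9τ)·e^(-5(t-τ)) dτ

Final answer: ∫₀ᵗ e^(-9τ)·e^(-5(t-τ)) dτ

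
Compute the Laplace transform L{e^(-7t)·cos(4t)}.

L{e^(at)·cos(ωt)} = (s-a)/((s-a)² + ω²), so L{e^(-7t)·cos(4t)} = (s+7)/((s+7)² + 16)

Final answer: (s+7)/((s+7)² + 16)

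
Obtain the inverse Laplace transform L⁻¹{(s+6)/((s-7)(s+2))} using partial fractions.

Using partial fractions, f(t) = (13e^(7t) - 4e^(-2t))/9

Final answer: (13e^(7t) - 4e^(-2t))/9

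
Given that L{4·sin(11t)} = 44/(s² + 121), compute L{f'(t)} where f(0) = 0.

L{f'(t)} = s·F(s) - f(0) = s·44/(s² + 121) - 0 = 44s/(s² + 121)

Final answer: 44s/(s² + 121)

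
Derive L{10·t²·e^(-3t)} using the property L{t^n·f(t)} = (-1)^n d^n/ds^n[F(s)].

L{e^(-3t)} = 1/(s+3). d/ds[1/(s+3)] = -1/(s+3)². d²/ds²[1/(s+3)] = 2/(s+3)³. So L{t²·e^(-3t)} = (-1)² · 2/(s+3)³ = 2/(s+3)³. Then L{10·t²·e^(-3t)} = 10·2/(s+3)³ = 20/(s+3)³

Final answer: 20/(s+3)³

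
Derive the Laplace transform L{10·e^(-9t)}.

L{e^(at)} = 1/(s-a), so L{e^(-9t)} = 1/(s+9). Then L{10·e^(-9t)} = 10/(s+9)

Final answer: 10/(s+9)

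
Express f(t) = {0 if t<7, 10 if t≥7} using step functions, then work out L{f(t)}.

f(t) = 10·u(t-7). L{u(t-7)} = e^(-7s)/s, so L{f(t)} = 10·e^(-7s)/s

Final answer: 10·e^(-7s)/s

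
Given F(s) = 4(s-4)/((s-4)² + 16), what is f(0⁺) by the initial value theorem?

f(0⁺) = lim_{s→∞} sF(s) = lim_{s→∞} 4s(s-4)/((s-4)² + 16) = 4

Final answer: 4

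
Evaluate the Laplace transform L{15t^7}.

L{15t^7} = 15 · L{t^7} = 15 · 5040/s^8 = 75600/s^8

Final answer: 75600/s^8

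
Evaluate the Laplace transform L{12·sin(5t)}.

L{sin(ωt)} = ω/(s² + ω²), so L{sin(5t)} = 5/(s² + 25). Then L{12·sin(5t)} = 12·5/(s² + 25) = 60/(s² + 25)

Final answer: 60/(s² + 25)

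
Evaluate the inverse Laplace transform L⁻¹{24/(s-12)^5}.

L⁻¹{n!/(s-a)^(n+1)} = t^n·e^(at), so L⁻¹{24/(s-12)^5} = t^4·e^(12t)

Final answer: t^4·e^(12t)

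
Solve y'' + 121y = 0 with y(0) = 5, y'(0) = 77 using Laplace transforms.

L{y''} + 121L{y} = 0. s²Y - 5s - 77 + 121Y = 0. Y(s² + 121) = 5s + 77. Y = (5s + 77)/(s² + 121). Inverting: y(t) = 5cos(11t) + 7sin(11t)

Final answer: y(t) = 5cos(11t) + 7sin(11t)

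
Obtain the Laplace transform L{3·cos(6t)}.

L{cos(ωt)} = s/(s² + ω²), so L{cos(6t)} = s/(s² + 36). Then L{3·cos(6t)} = 3·s/(s² + 36) = 3s/(s² + 36)

Final answer: 3s/(s² + 36)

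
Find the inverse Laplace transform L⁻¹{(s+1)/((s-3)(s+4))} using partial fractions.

Using partial fractions, f(t) = (4e^(3t) + 3e^(-4t))/7

Final answer: (4e^(3t) + 3e^(-4t))/7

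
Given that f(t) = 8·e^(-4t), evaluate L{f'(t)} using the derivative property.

f(0) = 8, F(s) = 8/(s+4). L{f'(t)} = s·F(s) - f(0) = 8s/(s+4) - 8 = (8s - 8(s+4))/(s+4) = -32/(s+4)

Final answer: -32/(s+4)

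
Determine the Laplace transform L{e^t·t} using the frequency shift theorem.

L{e^(at)·t^n} = n!/(s-a)^(n+1), so L{e^t·t} = 1/(s-1)^2

Final answer: 1/(s-1)^2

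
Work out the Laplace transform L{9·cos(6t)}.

L{cos(ωt)} = s/(s² + ω²), so L{cos(6t)} = s/(s² + 36). Then L{9·cos(6t)} = 9·s/(s² + 36) = 9s/(s² + 36)

Final answer: 9s/(s² + 36)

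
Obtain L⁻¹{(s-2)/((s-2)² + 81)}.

Using frequency shift: L⁻¹{(s-a)/((s-a)² + b²)} = e^(at)cos(bt). Here a=2, b=9

Final answer: e^(2t)·cos(9t)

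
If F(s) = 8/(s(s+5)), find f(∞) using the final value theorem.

f(∞) = lim_{s→0} s·8/(s(s+5)) = lim_{s→0} 8/(s+5) = 8/5 = 8/5

Final answer: 8/5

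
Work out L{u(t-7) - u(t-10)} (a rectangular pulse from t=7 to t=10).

L{u(t-a)} = e^(-as)/s. L{u(t-7) - u(t-10)} = (e^(-7s) - e^(-10s))/s

Final answer: (e^(-7s) - e^(-10s))/s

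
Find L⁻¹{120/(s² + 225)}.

This is the form c·a/(s² + a²) with a = 15, c = 8. L⁻¹ = 8·sin(15t)

Final answer: 8·sin(15t)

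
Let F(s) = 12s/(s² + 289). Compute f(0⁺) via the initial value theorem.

f(0⁺) = lim_{s→∞} s·12s/(s² + 289) = lim_{s→∞} 12s²/(s² + 289) = 12

Final answer: 12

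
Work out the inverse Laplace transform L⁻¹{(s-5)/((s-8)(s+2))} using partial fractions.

Using partial fractions, f(t) = (3e^(8t) + 7e^(-2t))/10

Final answer: (3e^(8t) + 7e^(-2t))/10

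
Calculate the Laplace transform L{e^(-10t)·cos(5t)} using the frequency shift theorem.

Frequency shift: L{e^(at)f(t)} = F(s-a). L{e^(-10t)·cos(5t)} = (s+10)/((s+10)² + 25)

Final answer: (s+10)/((s+10)² + 25)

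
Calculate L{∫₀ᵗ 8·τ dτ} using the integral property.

L{∫₀ᵗ f(τ)dτ} = F(s)/s with f(t) = 8t. F(s) = 8/s^2, so L{∫₀ᵗ 8·τ dτ} = (8/s^2)/s = 8/s^3. (Check: ∫₀ᵗ 8·τ dτ = 8t^2/2.)

Final answer: 8/s^3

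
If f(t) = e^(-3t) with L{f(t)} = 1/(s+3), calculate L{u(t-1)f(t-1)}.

Time shift theorem: L{u(t-a)f(t-a)} = e^(-as)F(s). Here a=1, F(s) = 1/(s+3), so L{u(t-1)f(t-1)} = e^(-s)·1/(s+3)

Final answer: e^(-s)·1/(s+3)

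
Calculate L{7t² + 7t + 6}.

L{7t² + 7t + 6} = 7·2/s³ + 7/s² + 6/s = 14/s³ + 7/s² + 6/s

Final answer: 14/s³ + 7/s² + 6/s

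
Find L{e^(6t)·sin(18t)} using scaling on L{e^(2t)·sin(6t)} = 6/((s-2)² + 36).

Scaling with a=3: L{e^(6t)·sin(18t)} = (1/3) · 6/((s/3-2)² + 36). Simplifying: 18/((s-6)² + 324)

Final answer: 18/((s-6)² + 324)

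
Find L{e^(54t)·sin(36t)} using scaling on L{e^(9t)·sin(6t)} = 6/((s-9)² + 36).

Scaling with a=6: L{e^(54t)·sin(36t)} = (1/6) · 6/((s/6-9)² + 36). Simplifying: 36/((s-54)² + 1296)

Final answer: 36/((s-54)² + 1296)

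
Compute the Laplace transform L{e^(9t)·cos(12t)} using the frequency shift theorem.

Frequency shift: L{e^(at)f(t)} = F(s-a). L{e^(9t)·cos(12t)} = (s-9)/((s-9)² + 144)

Final answer: (s-9)/((s-9)² + 144)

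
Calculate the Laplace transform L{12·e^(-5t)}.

L{e^(at)} = 1/(s-a), so L{e^(-5t)} = 1/(s+5). Then L{12·e^(-5t)} = 12/(s+5)

Final answer: 12/(s+5)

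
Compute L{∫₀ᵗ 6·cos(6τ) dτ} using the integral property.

L{∫₀ᵗ f(τ)dτ} = F(s)/s with F(s) = 6s/(s² + 36), so the result is (6s/(s² + 36))/s = 6/(s² + 36)

Final answer: 6/(s² + 36)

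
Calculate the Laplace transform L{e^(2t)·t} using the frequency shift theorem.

L{e^(at)·t^n} = n!/(s-a)^(n+1), so L{e^(2t)·t} = 1/(s-2)^2

Final answer: 1/(s-2)^2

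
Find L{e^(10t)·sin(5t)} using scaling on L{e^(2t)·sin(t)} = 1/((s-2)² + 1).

Scaling with a=5: L{e^(10t)·sin(5t)} = (1/5) · 1/((s/5-2)² + 1). Simplifying: 5/((s-10)² + 25)

Final answer: 5/((s-10)² + 25)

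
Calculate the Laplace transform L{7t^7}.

L{7t^7} = 7 · L{t^7} = 7 · 5040/s^8 = 35280/s^8

Final answer: 35280/s^8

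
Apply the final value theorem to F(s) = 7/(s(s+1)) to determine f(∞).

f(∞) = lim_{s→0} s·7/(s(s+1)) = lim_{s→0} 7/(s+1) = 7/1 = 7

Final answer: 7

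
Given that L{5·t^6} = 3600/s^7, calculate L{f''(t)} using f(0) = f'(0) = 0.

L{f''(t)} = s²F(s) - sf(0) - f'(0) = s²·3600/s^7 - 0 - 0 = 3600/s^5

Final answer: 3600/s^5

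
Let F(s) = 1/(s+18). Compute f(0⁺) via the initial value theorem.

f(0⁺) = lim_{s→∞} s·1/(s+18) = lim_{s→∞} s/(s+18) = 1

Final answer: 1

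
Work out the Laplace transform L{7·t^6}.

L{t^n} = n!/s^(n+1), so L{t^6} = 720/s^7. Then L{7·t^6} = 7·720/s^7 = 5040/s^7

Final answer: 5040/s^7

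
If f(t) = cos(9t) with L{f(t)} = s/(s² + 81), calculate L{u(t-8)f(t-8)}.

Time shift theorem: L{u(t-a)f(t-a)} = e^(-as)F(s). Here a=8, F(s) = s/(s² + 81), so L{u(t-8)f(t-8)} = e^(-8s)·s/(s² + 81)

Final answer: e^(-8s)·s/(s² + 81)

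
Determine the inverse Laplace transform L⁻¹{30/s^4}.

L⁻¹{n!/s^(n+1)} = t^n with n=3. So L⁻¹{6/s^4} = t^3, and L⁻¹{30/s^4} = (30/6)·t^3 = 5·t^3

Final answer: 5·t^3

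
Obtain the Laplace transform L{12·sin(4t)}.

L{sin(ωt)} = ω/(s² + ω²), so L{sin(4t)} = 4/(s² + 16). Then L{12·sin(4t)} = 12·4/(s² + 16) = 48/(s² + 16)

Final answer: 48/(s² + 16)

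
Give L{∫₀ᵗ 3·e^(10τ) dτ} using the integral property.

L{∫₀ᵗ f(τ)dτ} = F(s)/s with F(s) = 3/(s-10), so L{∫₀ᵗ 3·e^(10τ) dτ} = 3/(s(s-10))

Final answer: 3/(s(s-10))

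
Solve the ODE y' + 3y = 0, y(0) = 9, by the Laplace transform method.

L{y'} + 3L{y} = 0. sY - 9 + 3Y = 0. Y(s+3) = 9. Y = 9/(s+3)

Final answer: y(t) = 9e^(-3t)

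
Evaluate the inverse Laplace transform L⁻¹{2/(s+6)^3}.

L⁻¹{n!/(s-a)^(n+1)} = t^n·e^(at), so L⁻¹{2/(s+6)^3} = t^2·e^(-6t)

Final answer: t^2·e^(-6t)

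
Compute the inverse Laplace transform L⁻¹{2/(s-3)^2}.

L⁻¹{n!/(s-a)^(n+1)} = t^n·e^(at) with n=1, a=3. So L⁻¹{1/(s-3)^2} = t·e^(3t), and L⁻¹{2/(s-3)^2} = (2/1)·t·e^(3t) = 2·t·e^(3t)

Final answer: 2·t·e^(3t)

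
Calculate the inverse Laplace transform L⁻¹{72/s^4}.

L⁻¹{n!/s^(n+1)} = t^n with n=3. So L⁻¹{6/s^4} = t^3, and L⁻¹{72/s^4} = (72/6)·t^3 = 12·t^3

Final answer: 12·t^3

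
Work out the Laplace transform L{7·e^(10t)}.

L{e^(at)} = 1/(s-a), so L{e^(10t)} = 1/(s-10). Then L{7·e^(10t)} = 7/(s-10)

Final answer: 7/(s-10)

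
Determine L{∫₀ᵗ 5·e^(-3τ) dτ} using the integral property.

L{∫₀ᵗ f(τ)dτ} = F(s)/s with F(s) = 5/(s+3), so L{∫₀ᵗ 5·e^(-3τ) dτ} = 5/(s(s+3))

Final answer: 5/(s(s+3))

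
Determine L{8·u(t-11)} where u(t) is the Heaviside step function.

L{u(t-a)} = e^(-as)/s. Here a=11, so L{u(t-11)} = e^(-11s)/s, and L{8·u(t-11)} = 8·e^(-11s)/s

Final answer: 8·e^(-11s)/s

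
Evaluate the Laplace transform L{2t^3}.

L{2t^3} = 2 · L{t^3} = 2 · 6/s^4 = 12/s^4

Final answer: 12/s^4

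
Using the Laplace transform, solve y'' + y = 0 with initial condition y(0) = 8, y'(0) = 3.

L{y''} + 1L{y} = 0. s²Y - 8s - 3 + Y = 0. Y(s² + 1) = 8s + 3. Y = (8s + 3)/(s² + 1). Inverting: y(t) = 8cos(t) + 3sin(t)

Final answer: y(t) = 8cos(t) + 3sin(t)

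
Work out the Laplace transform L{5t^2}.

L{5t^2} = 5 · L{t^2} = 5 · 2/s^3 = 10/s^3

Final answer: 10/s^3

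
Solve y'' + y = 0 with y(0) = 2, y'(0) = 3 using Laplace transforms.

L{y''} + 1L{y} = 0. s²Y - 2s - 3 + Y = 0. Y(s² + 1) = 2s + 3. Y = (2s + 3)/(s² + 1). Inverting: y(t) = 2cos(t) + 3sin(t)

Final answer: y(t) = 2cos(t) + 3sin(t)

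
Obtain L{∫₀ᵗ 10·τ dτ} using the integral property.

L{∫₀ᵗ f(τ)dτ} = F(s)/s with f(t) = 10t. F(s) = 10/s^2, so L{∫₀ᵗ 10·τ dτ} = (10/s^2)/s = 10/s^3. (Check: ∫₀ᵗ 10·τ dτ = 10t^2/2.)

Final answer: 10/s^3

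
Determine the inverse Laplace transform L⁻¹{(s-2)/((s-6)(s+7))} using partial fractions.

Using partial fractions, f(t) = (4e^(6t) + 9e^(-7t))/13

Final answer: (4e^(6t) + 9e^(-7t))/13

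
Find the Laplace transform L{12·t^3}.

L{t^n} = n!/s^(n+1), so L{t^3} = 6/s^4. Then L{12·t^3} = 12·6/s^4 = 72/s^4

Final answer: 72/s^4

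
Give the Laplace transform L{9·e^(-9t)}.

L{e^(at)} = 1/(s-a), so L{e^(-9t)} = 1/(s+9). Then L{9·e^(-9t)} = 9/(s+9)

Final answer: 9/(s+9)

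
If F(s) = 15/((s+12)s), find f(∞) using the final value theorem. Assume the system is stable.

f(∞) = lim_{s→0} sF(s) = lim_{s→0} 15/(s+12) = 5/4

Final answer: 5/4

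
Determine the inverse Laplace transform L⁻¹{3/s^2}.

L⁻¹{n!/s^(n+1)} = t^n with n=1. So L⁻¹{1/s^2} = t, and L⁻¹{3/s^2} = (3/1)·t = 3·t

Final answer: 3·t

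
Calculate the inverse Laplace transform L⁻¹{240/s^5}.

L⁻¹{n!/s^(n+1)} = t^n with n=4. So L⁻¹{24/s^5} = t^4, and L⁻¹{240/s^5} = (240/24)·t^4 = 10·t^4

Final answer: 10·t^4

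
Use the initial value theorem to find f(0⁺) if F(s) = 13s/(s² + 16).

f(0⁺) = lim_{s→∞} s·13s/(s² + 16) = lim_{s→∞} 13s²/(s² + 16) = 13

Final answer: 13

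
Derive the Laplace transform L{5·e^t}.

L{e^(at)} = 1/(s-a), so L{e^t} = 1/(s-1). Then L{5·e^t} = 5/(s-1)

Final answer: 5/(s-1)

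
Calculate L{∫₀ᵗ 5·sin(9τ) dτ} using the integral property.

L{∫₀ᵗ f(τ)dτ} = F(s)/s with F(s) = 45/(s² + 81), so the result is (45/(s² + 81))/s = 45/(s(s² + 81))

Final answer: 45/(s(s² + 81))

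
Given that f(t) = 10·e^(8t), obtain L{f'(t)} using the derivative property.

f(0) = 10, F(s) = 10/(s-8). L{f'(t)} = s·F(s) - f(0) = 10s/(s-8) - 10 = (10s - 10(s-8))/(s-8) = 80/(s-8)

Final answer: 80/(s-8)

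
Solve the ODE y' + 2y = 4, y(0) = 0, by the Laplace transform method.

sY + 2Y = 4/s. Y = 4/(s(s+2)). Partial fractions: Y = 2/s - 2/(s+2)

Final answer: y(t) = 2(1 - e^(-2t))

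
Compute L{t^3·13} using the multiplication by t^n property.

L{13} = 13/s. d^1/ds^1[1/s] = -1/s². d^2/ds^2[1/s] = 2/s^3. d^3/ds^3[1/s] = -6/s^4. So L{t^3} = (-1)^{3}·-6/s^4 = 6/s^4. Then L{t^3·13} = 13·6/s^4 = 78/s^4

Final answer: 78/s^4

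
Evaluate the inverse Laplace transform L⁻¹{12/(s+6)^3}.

L⁻¹{n!/(s-a)^(n+1)} = t^n·e^(at) with n=2, a=-6. So L⁻¹{2/(s+6)^3} = t^2·e^(-6t), and L⁻¹{12/(s+6)^3} = (12/2)·t^2·e^(-6t) = 6·t^2·e^(-6t)

Final answer: 6·t^2·e^(-6t)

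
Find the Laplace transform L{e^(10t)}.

L{e^(at)} = 1/(s-a), so L{e^(10t)} = 1/(s-10)

Final answer: 1/(s-10)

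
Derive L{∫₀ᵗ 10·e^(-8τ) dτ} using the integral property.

L{∫₀ᵗ f(τ)dτ} = F(s)/s with F(s) = 10/(s+8), so L{∫₀ᵗ 10·e^(-8τ) dτ} = 10/(s(s+8))

Final answer: 10/(s(s+8))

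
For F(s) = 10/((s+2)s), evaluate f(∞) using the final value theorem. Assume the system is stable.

f(∞) = lim_{s→0} sF(s) = lim_{s→0} 10/(s+2) = 5

Final answer: 5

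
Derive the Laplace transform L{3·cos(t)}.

L{cos(ωt)} = s/(s² + ω²), so L{cos(t)} = s/(s² + 1). Then L{3·cos(t)} = 3·s/(s² + 1) = 3s/(s² + 1)

Final answer: 3s/(s² + 1)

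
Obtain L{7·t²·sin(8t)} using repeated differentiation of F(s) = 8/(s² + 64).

F(s) = 8/(s² + 64). F'(s) = -16s/(s² + 64)². F''(s) = -16(64 - 3s²)/(s² + 64)³ = (48s² - 1024)/(s² + 64)³. So L{t²·sin(8t)} = (-1)² F''(s) = (48s² - 1024)/(s² + 64)³. Then L{7·t²·sin(8t)} = 7·(48s² - 1024)/(s² + 64)³ = (336s² - 7168)/(s² + 64)³

Final answer: (336s² - 7168)/(s² + 64)³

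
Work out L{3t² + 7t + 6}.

L{3t² + 7t + 6} = 3·2/s³ + 7/s² + 6/s = 6/s³ + 7/s² + 6/s

Final answer: 6/s³ + 7/s² + 6/s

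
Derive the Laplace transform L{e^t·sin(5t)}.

L{e^(at)·sin(ωt)} = ω/((s-a)² + ω²), so L{e^t·sin(5t)} = 5/((s-1)² + 25)

Final answer: 5/((s-1)² + 25)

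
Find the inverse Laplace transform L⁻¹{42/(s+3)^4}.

L⁻¹{n!/(s-a)^(n+1)} = t^n·e^(at) with n=3, a=-3. So L⁻¹{6/(s+3)^4} = t^3·e^(-3t), and L⁻¹{42/(s+3)^4} = (42/6)·t^3·e^(-3t) = 7·t^3·e^(-3t)

Final answer: 7·t^3·e^(-3t)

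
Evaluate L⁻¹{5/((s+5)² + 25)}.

Form: b/((s-a)² + b²) → e^(at)sin(bt). With a=-5, b=5

Final answer: e^(-5t)·sin(5t)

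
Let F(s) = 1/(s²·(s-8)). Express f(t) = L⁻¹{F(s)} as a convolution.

1/(s²·(s-8)) = (1/s^2)·(1/(s-8)) = L{t}·L{e^(8t)}. So f(t) = t*e^(8t) = ∫₀ᵗ τ·e^(8(t-τ)) dτ

Final answer: ∫₀ᵗ τ·e^(8(t-τ)) dτ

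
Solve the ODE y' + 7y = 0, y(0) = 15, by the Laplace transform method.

L{y'} + 7L{y} = 0. sY - 15 + 7Y = 0. Y(s+7) = 15. Y = 15/(s+7)

Final answer: y(t) = 15e^(-7t)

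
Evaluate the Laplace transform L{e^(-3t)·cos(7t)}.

L{e^(at)·cos(ωt)} = (s-a)/((s-a)² + ω²), so L{e^(-3t)·cos(7t)} = (s+3)/((s+3)² + 49)

Final answer: (s+3)/((s+3)² + 49)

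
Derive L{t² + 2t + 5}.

L{t² + 2t + 5} = 2/s³ + 2/s² + 5/s = 2/s³ + 2/s² + 5/s

Final answer: 2/s³ + 2/s² + 5/s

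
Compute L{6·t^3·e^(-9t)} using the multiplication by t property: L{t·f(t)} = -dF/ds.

Using L{t^n·e^(at)} = n!/(s-a)^(n+1), L{t^3·e^(-9t)} = 6/(s+9)^4, so L{6·t^3·e^(-9t)} = 6·6/(s+9)^4 = 36/(s+9)^4

Final answer: 36/(s+9)^4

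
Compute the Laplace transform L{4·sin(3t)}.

L{sin(ωt)} = ω/(s² + ω²), so L{sin(3t)} = 3/(s² + 9). Then L{4·sin(3t)} = 4·3/(s² + 9) = 12/(s² + 9)

Final answer: 12/(s² + 9)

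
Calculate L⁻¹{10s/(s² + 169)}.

This is the form c·s/(s² + a²) with a = 13, c = 10. L⁻¹ = 10·cos(13t)

Final answer: 10·cos(13t)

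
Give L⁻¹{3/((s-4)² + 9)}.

Form: b/((s-a)² + b²) → e^(at)sin(bt). With a=4, b=3

Final answer: e^(4t)·sin(3t)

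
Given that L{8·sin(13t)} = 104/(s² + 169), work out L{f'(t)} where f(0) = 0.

L{f'(t)} = s·F(s) - f(0) = s·104/(s² + 169) - 0 = 104s/(s² + 169)

Final answer: 104s/(s² + 169)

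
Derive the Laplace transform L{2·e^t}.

L{e^(at)} = 1/(s-a), so L{e^t} = 1/(s-1). Then L{2·e^t} = 2/(s-1)

Final answer: 2/(s-1)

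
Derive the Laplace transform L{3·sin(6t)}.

L{sin(ωt)} = ω/(s² + ω²), so L{sin(6t)} = 6/(s² + 36). Then L{3·sin(6t)} = 3·6/(s² + 36) = 18/(s² + 36)

Final answer: 18/(s² + 36)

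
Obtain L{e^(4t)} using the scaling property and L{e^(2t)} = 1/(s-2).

Using L{f(at)} = (1/a)F(s/a) with a=2 and f(t) = e^(2t): L{e^(4t)} = (1/2) · 1/((s/2)-2) = (1/2) · 2/(s-4) = 1/(s-4)

Final answer: 1/(s-4)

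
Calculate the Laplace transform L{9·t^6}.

L{t^n} = n!/s^(n+1), so L{t^6} = 720/s^7. Then L{9·t^6} = 9·720/s^7 = 6480/s^7

Final answer: 6480/s^7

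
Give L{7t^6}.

L{t^n} = n!/s^(n+1). So L{7t^6} = 7·6!/s^7 = 5040/s^7

Final answer: 5040/s^7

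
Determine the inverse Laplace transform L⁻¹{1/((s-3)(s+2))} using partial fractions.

Decompose: A/(s-3) + B/(s+2). A = 1/5, B = -1/5. f(t) = (e^(3t) - e^(-2t))/5

Final answer: (e^(3t) - e^(-2t))/5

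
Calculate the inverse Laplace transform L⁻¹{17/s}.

L⁻¹{c/s} = c, so L⁻¹{17/s} = 17

Final answer: 17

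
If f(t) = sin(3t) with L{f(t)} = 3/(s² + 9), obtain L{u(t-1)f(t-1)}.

Time shift theorem: L{u(t-a)f(t-a)} = e^(-as)F(s). Here a=1, F(s) = 3/(s² + 9), so L{u(t-1)f(t-1)} = e^(-s)·3/(s² + 9)

Final answer: e^(-s)·3/(s² + 9)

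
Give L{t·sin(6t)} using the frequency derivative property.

L{sin(6t)} = 6/(s² + 36). By L{t·f(t)} = -F'(s): -d/ds[6/(s² + 36)] = -(6)·(-2s)/(s² + 36)² = 12s/(s² + 36)²

Final answer: 12s/(s² + 36)²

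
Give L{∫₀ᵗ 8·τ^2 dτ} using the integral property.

L{∫₀ᵗ f(τ)dτ} = F(s)/s with f(t) = 8t^2. F(s) = 16/s^3, so L{∫₀ᵗ 8·τ^2 dτ} = (16/s^3)/s = 16/s^4. (Check: ∫₀ᵗ 8·τ^2 dτ = 8t^3/3.)

Final answer: 16/s^4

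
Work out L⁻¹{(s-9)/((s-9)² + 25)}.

Using frequency shift: L⁻¹{(s-a)/((s-a)² + b²)} = e^(at)cos(bt). Here a=9, b=5

Final answer: e^(9t)·cos(5t)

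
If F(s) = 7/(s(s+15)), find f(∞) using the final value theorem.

f(∞) = lim_{s→0} s·7/(s(s+15)) = lim_{s→0} 7/(s+15) = 7/15 = 7/15

Final answer: 7/15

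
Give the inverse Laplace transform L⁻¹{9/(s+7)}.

L⁻¹{1/(s-a)} = e^(at), so L⁻¹{1/(s+7)} = e^(-7t), and L⁻¹{9/(s+7)} = 9·e^(-7t)

Final answer: 9·e^(-7t)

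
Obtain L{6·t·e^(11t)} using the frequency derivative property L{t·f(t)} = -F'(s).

L{e^(11t)} = 1/(s-11). By frequency derivative: L{t·e^(11t)} = -d/ds[1/(s-11)] = -(-1)/(s-11)² = 1/(s-11)². Then L{6·t·e^(11t)} = 6·1/(s-11)² = 6/(s-11)²

Final answer: 6/(s-11)²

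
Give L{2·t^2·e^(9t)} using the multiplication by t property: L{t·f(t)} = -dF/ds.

Using L{t^n·e^(at)} = n!/(s-a)^(n+1), L{t^2·e^(9t)} = 2/(s-9)^3, so L{2·t^2·e^(9t)} = 2·2/(s-9)^3 = 4/(s-9)^3

Final answer: 4/(s-9)^3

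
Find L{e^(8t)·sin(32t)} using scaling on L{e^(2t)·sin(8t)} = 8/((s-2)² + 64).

Scaling with a=4: L{e^(8t)·sin(32t)} = (1/4) · 8/((s/4-2)² + 64). Simplifying: 32/((s-8)² + 1024)

Final answer: 32/((s-8)² + 1024)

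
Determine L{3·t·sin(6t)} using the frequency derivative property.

L{sin(6t)} = 6/(s² + 36). By L{t·f(t)} = -F'(s): -d/ds[6/(s² + 36)] = -(6)·(-2s)/(s² + 36)² = 12s/(s² + 36)². Then L{3·t·sin(6t)} = 3·12s/(s² + 36)² = 36s/(s² + 36)²

Final answer: 36s/(s² + 36)²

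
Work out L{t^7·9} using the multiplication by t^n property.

L{9} = 9/s. d^1/ds^1[1/s] = -1/s². d^2/ds^2[1/s] = 2/s^3. d^3/ds^3[1/s] = -6/s^4. d^4/ds^4[1/s] = 24/s^5. d^5/ds^5[1/s] = -120/s^6. d^6/ds^6[1/s] = 720/s^7. d^7/ds^7[1/s] = -5040/s^8. So L{t^7} = (-1)^{7}·-5040/s^8 = 5040/s^8. Then L{t^7·9} = 9·5040/s^8 = 45360/s^8

Final answer: 45360/s^8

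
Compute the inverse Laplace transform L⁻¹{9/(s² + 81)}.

L⁻¹{9/(s² + 81)} = sin(9t)

Final answer: sin(9t)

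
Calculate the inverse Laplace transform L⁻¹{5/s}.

L⁻¹{c/s} = c, so L⁻¹{5/s} = 5

Final answer: 5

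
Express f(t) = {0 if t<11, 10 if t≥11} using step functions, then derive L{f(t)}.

f(t) = 10·u(t-11). L{u(t-11)} = e^(-11s)/s, so L{f(t)} = 10·e^(-11s)/s

Final answer: 10·e^(-11s)/s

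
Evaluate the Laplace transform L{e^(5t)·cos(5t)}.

L{e^(at)·cos(ωt)} = (s-a)/((s-a)² + ω²), so L{e^(5t)·cos(5t)} = (s-5)/((s-5)² + 25)

Final answer: (s-5)/((s-5)² + 25)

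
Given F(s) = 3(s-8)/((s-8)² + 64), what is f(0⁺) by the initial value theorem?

f(0⁺) = lim_{s→∞} sF(s) = lim_{s→∞} 3s(s-8)/((s-8)² + 64) = 3

Final answer: 3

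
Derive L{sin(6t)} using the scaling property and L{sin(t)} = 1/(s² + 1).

Using L{f(at)} = (1/a)F(s/a) with a=6: L{sin(6t)} = (1/6) · 1/((s/6)² + 1) = (1/6) · 1·36/(s² + 36) = 6/(s² + 36)

Final answer: 6/(s² + 36)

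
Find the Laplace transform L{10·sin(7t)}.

L{sin(ωt)} = ω/(s² + ω²), so L{sin(7t)} = 7/(s² + 49). Then L{10·sin(7t)} = 10·7/(s² + 49) = 70/(s² + 49)

Final answer: 70/(s² + 49)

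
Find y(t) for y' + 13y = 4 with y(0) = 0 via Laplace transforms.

sY + 13Y = 4/s. Y = 4/(s(s+13)). Partial fractions: Y = 4/13/s - 4/13/(s+13)

Final answer: y(t) = 4/13(1 - e^(-13t))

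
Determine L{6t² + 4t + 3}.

L{6t² + 4t + 3} = 6·2/s³ + 4/s² + 3/s = 12/s³ + 4/s² + 3/s

Final answer: 12/s³ + 4/s² + 3/s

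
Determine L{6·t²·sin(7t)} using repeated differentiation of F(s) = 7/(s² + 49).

F(s) = 7/(s² + 49). F'(s) = -14s/(s² + 49)². F''(s) = -14(49 - 3s²)/(s² + 49)³ = (42s² - 686)/(s² + 49)³. So L{t²·sin(7t)} = (-1)² F''(s) = (42s² - 686)/(s² + 49)³. Then L{6·t²·sin(7t)} = 6·(42s² - 686)/(s² + 49)³ = (252s² - 4116)/(s² + 49)³

Final answer: (252s² - 4116)/(s² + 49)³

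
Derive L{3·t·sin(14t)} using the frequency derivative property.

L{sin(14t)} = 14/(s² + 196). By L{t·f(t)} = -F'(s): -d/ds[14/(s² + 196)] = -(14)·(-2s)/(s² + 196)² = 28s/(s² + 196)². Then L{3·t·sin(14t)} = 3·28s/(s² + 196)² = 84s/(s² + 196)²

Final answer: 84s/(s² + 196)²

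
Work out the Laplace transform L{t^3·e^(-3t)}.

L{t^n·e^(at)} = n!/(s-a)^(n+1), so L{t^3·e^(-3t)} = 6/(s+3)^4

Final answer: 6/(s+3)^4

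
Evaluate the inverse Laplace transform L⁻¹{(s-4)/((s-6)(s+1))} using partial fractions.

Using partial fractions, f(t) = (2e^(6t) + 5e^(-t))/7

Final answer: (2e^(6t) + 5e^(-t))/7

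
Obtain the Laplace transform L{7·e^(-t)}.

L{e^(at)} = 1/(s-a), so L{e^(-t)} = 1/(s+1). Then L{7·e^(-t)} = 7/(s+1)

Final answer: 7/(s+1)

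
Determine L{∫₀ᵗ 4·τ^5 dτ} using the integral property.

L{∫₀ᵗ f(τ)dτ} = F(s)/s with f(t) = 4t^5. F(s) = 480/s^6, so L{∫₀ᵗ 4·τ^5 dτ} = (480/s^6)/s = 480/s^7. (Check: ∫₀ᵗ 4·τ^5 dτ = 4t^6/6.)

Final answer: 480/s^7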